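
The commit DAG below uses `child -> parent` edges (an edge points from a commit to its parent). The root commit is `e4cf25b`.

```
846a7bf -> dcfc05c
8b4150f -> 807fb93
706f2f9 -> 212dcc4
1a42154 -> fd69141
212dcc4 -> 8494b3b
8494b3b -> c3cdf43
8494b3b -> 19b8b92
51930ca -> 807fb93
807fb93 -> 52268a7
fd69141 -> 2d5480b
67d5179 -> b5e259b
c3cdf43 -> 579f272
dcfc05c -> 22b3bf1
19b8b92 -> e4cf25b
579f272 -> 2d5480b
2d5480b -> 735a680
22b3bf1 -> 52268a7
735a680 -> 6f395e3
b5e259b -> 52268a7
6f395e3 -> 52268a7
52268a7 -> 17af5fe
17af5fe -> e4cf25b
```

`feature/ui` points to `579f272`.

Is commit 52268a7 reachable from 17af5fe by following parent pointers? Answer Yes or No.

No

Ancestors of 17af5fe: {17af5fe, e4cf25b}.
52268a7 is not in that set, so it is not an ancestor of 17af5fe.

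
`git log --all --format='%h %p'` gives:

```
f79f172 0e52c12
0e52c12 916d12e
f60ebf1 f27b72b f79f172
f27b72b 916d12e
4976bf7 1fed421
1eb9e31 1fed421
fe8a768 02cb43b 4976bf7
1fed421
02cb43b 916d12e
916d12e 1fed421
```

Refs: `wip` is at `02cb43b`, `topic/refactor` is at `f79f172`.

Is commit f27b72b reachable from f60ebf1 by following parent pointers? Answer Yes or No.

Yes

Ancestors of f60ebf1 (commits reachable by following parents): {0e52c12, 1fed421, 916d12e, f27b72b, f60ebf1, f79f172}.
f27b72b is in that set, so it is an ancestor of f60ebf1.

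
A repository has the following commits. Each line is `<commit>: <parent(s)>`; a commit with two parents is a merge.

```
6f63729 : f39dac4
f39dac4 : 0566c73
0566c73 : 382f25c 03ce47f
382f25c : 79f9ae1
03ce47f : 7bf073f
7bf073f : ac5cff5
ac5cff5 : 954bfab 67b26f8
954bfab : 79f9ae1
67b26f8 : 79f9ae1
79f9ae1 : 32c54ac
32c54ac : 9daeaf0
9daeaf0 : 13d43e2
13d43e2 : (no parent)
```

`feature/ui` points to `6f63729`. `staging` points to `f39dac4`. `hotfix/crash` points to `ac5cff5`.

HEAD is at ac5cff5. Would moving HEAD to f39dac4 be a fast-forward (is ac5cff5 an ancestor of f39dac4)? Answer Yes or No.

A fast-forward from ac5cff5 to f39dac4 is possible iff ac5cff5 is an ancestor of f39dac4.
Ancestors of f39dac4: {03ce47f, 0566c73, 13d43e2, 32c54ac, 382f25c, 67b26f8, 79f9ae1, 7bf073f, 954bfab, 9daeaf0, ac5cff5, f39dac4}.
ac5cff5 is among them, so fast-forward is possible.

Yes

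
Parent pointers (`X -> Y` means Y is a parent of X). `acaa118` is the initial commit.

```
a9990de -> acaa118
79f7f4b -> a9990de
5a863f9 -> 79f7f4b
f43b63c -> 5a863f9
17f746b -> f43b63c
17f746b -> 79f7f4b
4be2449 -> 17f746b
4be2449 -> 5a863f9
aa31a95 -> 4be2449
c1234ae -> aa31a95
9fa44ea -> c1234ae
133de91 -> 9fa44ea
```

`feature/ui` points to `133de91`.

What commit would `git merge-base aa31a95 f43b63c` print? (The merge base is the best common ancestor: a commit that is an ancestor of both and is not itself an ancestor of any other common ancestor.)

Ancestors of aa31a95: {17f746b, 4be2449, 5a863f9, 79f7f4b, a9990de, aa31a95, acaa118, f43b63c}.
Ancestors of f43b63c: {5a863f9, 79f7f4b, a9990de, acaa118, f43b63c}.
Common ancestors: {5a863f9, 79f7f4b, a9990de, acaa118, f43b63c}.
Among these, f43b63c is not an ancestor of any other common ancestor — it is the merge base.

f43b63c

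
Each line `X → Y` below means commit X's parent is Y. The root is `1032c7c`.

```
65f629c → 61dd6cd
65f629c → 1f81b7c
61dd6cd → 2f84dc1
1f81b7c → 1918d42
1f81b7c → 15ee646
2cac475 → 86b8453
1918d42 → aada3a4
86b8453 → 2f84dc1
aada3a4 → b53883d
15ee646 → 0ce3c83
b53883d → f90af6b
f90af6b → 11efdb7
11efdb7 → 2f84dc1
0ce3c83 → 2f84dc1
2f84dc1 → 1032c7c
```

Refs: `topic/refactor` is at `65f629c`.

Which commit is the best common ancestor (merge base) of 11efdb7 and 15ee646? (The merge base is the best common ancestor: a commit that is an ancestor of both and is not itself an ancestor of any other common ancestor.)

Ancestors of 11efdb7: {1032c7c, 11efdb7, 2f84dc1}.
Ancestors of 15ee646: {0ce3c83, 1032c7c, 15ee646, 2f84dc1}.
Common ancestors: {1032c7c, 2f84dc1}.
Among these, 2f84dc1 is not an ancestor of any other common ancestor — it is the merge base.

2f84dc1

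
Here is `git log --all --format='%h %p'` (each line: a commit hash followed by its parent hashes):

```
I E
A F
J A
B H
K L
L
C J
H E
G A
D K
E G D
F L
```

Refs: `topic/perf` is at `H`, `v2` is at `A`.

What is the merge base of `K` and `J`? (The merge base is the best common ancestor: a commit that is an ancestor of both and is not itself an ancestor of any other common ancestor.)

L

Ancestors of K: {K, L}.
Ancestors of J: {A, F, J, L}.
Common ancestors: {L}.
The only common ancestor is L, so it is the merge base.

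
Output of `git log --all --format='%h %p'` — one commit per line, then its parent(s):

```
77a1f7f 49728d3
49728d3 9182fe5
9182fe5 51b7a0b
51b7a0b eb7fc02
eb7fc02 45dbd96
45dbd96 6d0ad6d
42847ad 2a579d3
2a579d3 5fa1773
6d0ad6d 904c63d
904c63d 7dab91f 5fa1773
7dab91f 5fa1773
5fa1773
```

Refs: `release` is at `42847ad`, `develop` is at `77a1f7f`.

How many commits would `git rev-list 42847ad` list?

3

Walking parent pointers from 42847ad: reachable set = {2a579d3, 42847ad, 5fa1773}.
That is 3 commits.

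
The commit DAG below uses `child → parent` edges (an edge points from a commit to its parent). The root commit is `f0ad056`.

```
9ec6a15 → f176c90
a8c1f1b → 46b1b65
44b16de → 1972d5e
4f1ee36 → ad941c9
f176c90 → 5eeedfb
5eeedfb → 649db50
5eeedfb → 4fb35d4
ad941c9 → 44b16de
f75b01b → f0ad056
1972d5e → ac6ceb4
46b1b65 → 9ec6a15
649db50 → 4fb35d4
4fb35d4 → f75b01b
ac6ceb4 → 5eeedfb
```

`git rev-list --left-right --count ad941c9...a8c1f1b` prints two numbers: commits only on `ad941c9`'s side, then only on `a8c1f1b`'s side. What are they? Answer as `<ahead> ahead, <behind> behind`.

4 ahead, 4 behind

Reachable from ad941c9: {1972d5e, 44b16de, 4fb35d4, 5eeedfb, 649db50, ac6ceb4, ad941c9, f0ad056, f75b01b}.
Reachable from a8c1f1b: {46b1b65, 4fb35d4, 5eeedfb, 649db50, 9ec6a15, a8c1f1b, f0ad056, f176c90, f75b01b}.
Only in ad941c9's history (ahead): {1972d5e, 44b16de, ac6ceb4, ad941c9} — 4.
Only in a8c1f1b's history (behind): {46b1b65, 9ec6a15, a8c1f1b, f176c90} — 4.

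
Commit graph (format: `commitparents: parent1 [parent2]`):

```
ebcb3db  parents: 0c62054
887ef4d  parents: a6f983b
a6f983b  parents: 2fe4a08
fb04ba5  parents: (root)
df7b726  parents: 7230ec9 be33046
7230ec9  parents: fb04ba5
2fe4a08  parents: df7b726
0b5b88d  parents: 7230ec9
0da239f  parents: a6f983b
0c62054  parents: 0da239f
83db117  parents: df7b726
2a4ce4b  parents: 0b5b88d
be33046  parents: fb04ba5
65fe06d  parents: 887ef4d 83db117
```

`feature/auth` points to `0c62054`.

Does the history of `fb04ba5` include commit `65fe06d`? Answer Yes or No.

No

Ancestors of fb04ba5: {fb04ba5}.
65fe06d is not in that set, so it is not an ancestor of fb04ba5.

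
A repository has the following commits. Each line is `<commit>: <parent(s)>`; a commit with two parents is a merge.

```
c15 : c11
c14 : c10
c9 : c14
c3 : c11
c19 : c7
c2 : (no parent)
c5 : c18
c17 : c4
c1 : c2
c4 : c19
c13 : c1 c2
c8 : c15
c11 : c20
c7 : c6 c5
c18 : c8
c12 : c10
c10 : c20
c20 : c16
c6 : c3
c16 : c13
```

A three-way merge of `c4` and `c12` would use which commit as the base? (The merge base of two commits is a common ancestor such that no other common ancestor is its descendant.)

Ancestors of c4: {c1, c11, c13, c15, c16, c18, c19, c2, c20, c3, c4, c5, c6, c7, c8}.
Ancestors of c12: {c1, c10, c12, c13, c16, c2, c20}.
Common ancestors: {c1, c13, c16, c2, c20}.
Among these, c20 is not an ancestor of any other common ancestor — it is the merge base.

c20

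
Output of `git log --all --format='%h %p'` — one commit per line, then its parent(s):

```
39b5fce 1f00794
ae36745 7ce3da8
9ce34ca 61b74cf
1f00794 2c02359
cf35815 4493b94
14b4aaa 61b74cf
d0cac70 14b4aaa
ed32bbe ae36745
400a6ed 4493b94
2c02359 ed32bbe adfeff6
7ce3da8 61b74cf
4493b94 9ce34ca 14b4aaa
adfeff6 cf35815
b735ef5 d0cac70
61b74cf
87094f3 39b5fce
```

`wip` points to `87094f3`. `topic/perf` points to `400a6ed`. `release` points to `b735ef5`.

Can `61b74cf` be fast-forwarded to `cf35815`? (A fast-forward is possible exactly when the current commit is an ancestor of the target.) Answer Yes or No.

A fast-forward from 61b74cf to cf35815 is possible iff 61b74cf is an ancestor of cf35815.
Ancestors of cf35815: {14b4aaa, 4493b94, 61b74cf, 9ce34ca, cf35815}.
61b74cf is among them, so fast-forward is possible.

Yes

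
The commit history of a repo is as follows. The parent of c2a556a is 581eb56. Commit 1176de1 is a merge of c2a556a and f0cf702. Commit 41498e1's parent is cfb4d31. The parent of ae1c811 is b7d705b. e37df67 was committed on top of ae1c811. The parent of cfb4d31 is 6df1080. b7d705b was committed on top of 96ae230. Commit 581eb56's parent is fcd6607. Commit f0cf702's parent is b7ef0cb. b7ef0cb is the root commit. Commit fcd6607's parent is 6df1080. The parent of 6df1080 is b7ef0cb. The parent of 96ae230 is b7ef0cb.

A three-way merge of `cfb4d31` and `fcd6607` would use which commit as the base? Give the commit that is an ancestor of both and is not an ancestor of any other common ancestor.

Ancestors of cfb4d31: {6df1080, b7ef0cb, cfb4d31}.
Ancestors of fcd6607: {6df1080, b7ef0cb, fcd6607}.
Common ancestors: {6df1080, b7ef0cb}.
Among these, 6df1080 is not an ancestor of any other common ancestor — it is the merge base.

6df1080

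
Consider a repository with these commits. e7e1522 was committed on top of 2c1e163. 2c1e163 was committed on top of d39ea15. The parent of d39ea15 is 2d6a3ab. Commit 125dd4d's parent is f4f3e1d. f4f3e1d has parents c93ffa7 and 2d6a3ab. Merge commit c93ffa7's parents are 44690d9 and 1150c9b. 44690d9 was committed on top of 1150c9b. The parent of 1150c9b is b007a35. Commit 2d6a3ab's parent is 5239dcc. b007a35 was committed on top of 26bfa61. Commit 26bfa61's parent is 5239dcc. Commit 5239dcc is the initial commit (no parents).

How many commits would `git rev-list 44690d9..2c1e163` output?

3

Reachable from 2c1e163: {2c1e163, 2d6a3ab, 5239dcc, d39ea15}.
Reachable from 44690d9: {1150c9b, 26bfa61, 44690d9, 5239dcc, b007a35}.
In 2c1e163's history but not 44690d9's: {2c1e163, 2d6a3ab, d39ea15} — 3 commits.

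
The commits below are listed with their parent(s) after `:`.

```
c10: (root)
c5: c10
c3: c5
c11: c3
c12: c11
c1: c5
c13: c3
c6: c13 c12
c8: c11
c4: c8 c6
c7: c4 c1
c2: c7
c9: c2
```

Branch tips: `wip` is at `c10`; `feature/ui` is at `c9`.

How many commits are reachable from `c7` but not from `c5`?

Reachable from c7: {c1, c10, c11, c12, c13, c3, c4, c5, c6, c7, c8}.
Reachable from c5: {c10, c5}.
In c7's history but not c5's: {c1, c11, c12, c13, c3, c4, c6, c7, c8} — 9 commits.

9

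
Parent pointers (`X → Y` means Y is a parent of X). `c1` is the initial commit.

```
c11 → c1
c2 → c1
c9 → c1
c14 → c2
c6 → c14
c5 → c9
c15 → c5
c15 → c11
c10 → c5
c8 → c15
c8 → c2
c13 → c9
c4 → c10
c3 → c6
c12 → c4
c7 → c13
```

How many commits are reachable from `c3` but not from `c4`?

4

Reachable from c3: {c1, c14, c2, c3, c6}.
Reachable from c4: {c1, c10, c4, c5, c9}.
In c3's history but not c4's: {c14, c2, c3, c6} — 4 commits.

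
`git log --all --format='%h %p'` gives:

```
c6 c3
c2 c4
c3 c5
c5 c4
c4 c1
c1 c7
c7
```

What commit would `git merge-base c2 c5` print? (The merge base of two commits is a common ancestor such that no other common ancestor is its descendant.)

Ancestors of c2: {c1, c2, c4, c7}.
Ancestors of c5: {c1, c4, c5, c7}.
Common ancestors: {c1, c4, c7}.
Among these, c4 is not an ancestor of any other common ancestor — it is the merge base.

c4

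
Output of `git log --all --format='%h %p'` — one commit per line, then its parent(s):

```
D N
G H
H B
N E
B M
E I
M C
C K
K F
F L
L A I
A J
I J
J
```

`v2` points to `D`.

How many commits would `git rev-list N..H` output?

Reachable from H: {A, B, C, F, H, I, J, K, L, M}.
Reachable from N: {E, I, J, N}.
In H's history but not N's: {A, B, C, F, H, K, L, M} — 8 commits.

8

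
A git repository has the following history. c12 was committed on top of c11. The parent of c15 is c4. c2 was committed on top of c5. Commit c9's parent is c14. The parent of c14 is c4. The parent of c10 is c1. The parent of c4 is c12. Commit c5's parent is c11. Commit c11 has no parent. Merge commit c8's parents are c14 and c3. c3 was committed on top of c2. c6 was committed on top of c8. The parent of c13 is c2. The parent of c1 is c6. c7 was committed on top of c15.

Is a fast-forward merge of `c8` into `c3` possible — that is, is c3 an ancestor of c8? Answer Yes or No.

Yes

A fast-forward from c3 to c8 is possible iff c3 is an ancestor of c8.
Ancestors of c8: {c11, c12, c14, c2, c3, c4, c5, c8}.
c3 is among them, so fast-forward is possible.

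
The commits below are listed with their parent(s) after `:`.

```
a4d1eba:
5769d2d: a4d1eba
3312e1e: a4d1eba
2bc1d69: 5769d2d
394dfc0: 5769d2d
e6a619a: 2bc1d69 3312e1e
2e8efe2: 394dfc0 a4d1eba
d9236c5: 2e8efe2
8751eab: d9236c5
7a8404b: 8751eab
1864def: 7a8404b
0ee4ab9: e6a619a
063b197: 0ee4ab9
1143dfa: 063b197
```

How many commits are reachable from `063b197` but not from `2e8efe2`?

Reachable from 063b197: {063b197, 0ee4ab9, 2bc1d69, 3312e1e, 5769d2d, a4d1eba, e6a619a}.
Reachable from 2e8efe2: {2e8efe2, 394dfc0, 5769d2d, a4d1eba}.
In 063b197's history but not 2e8efe2's: {063b197, 0ee4ab9, 2bc1d69, 3312e1e, e6a619a} — 5 commits.

5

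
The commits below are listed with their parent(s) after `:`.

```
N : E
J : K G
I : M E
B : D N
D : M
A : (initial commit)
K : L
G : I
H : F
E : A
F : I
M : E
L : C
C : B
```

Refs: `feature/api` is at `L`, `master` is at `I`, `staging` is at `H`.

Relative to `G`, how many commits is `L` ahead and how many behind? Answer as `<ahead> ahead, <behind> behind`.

5 ahead, 2 behind

Reachable from L: {A, B, C, D, E, L, M, N}.
Reachable from G: {A, E, G, I, M}.
Only in L's history (ahead): {B, C, D, L, N} — 5.
Only in G's history (behind): {G, I} — 2.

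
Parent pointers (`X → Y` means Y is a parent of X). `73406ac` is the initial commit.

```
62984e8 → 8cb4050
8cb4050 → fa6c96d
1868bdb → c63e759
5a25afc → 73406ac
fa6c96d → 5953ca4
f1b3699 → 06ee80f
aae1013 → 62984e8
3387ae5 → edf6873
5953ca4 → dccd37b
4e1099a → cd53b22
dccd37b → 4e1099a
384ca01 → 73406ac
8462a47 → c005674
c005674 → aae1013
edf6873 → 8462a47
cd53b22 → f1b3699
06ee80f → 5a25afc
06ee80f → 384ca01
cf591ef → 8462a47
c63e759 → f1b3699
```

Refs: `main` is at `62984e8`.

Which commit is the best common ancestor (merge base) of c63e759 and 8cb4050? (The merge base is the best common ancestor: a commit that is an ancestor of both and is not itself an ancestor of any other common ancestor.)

Ancestors of c63e759: {06ee80f, 384ca01, 5a25afc, 73406ac, c63e759, f1b3699}.
Ancestors of 8cb4050: {06ee80f, 384ca01, 4e1099a, 5953ca4, 5a25afc, 73406ac, 8cb4050, cd53b22, dccd37b, f1b3699, fa6c96d}.
Common ancestors: {06ee80f, 384ca01, 5a25afc, 73406ac, f1b3699}.
Among these, f1b3699 is not an ancestor of any other common ancestor — it is the merge base.

f1b3699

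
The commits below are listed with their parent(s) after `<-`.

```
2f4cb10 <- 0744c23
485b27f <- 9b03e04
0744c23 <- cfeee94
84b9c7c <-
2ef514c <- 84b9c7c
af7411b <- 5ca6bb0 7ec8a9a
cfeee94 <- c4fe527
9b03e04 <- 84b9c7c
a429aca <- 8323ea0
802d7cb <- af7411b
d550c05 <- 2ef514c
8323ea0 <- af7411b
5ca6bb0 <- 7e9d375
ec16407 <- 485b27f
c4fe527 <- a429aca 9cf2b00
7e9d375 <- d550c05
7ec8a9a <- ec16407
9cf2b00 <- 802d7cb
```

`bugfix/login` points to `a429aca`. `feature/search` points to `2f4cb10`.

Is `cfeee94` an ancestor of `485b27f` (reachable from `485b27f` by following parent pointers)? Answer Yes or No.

No

Ancestors of 485b27f: {485b27f, 84b9c7c, 9b03e04}.
cfeee94 is not in that set, so it is not an ancestor of 485b27f.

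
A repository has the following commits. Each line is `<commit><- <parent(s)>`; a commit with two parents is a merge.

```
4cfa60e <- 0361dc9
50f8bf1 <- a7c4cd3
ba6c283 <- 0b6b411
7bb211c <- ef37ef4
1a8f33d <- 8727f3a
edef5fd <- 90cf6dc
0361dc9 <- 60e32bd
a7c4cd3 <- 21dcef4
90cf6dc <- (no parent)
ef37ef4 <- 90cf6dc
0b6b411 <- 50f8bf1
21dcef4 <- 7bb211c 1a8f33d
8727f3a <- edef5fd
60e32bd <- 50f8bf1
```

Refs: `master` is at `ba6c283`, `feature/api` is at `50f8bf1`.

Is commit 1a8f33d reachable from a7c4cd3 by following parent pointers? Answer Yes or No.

Ancestors of a7c4cd3 (commits reachable by following parents): {1a8f33d, 21dcef4, 7bb211c, 8727f3a, 90cf6dc, a7c4cd3, edef5fd, ef37ef4}.
1a8f33d is in that set, so it is an ancestor of a7c4cd3.

Yes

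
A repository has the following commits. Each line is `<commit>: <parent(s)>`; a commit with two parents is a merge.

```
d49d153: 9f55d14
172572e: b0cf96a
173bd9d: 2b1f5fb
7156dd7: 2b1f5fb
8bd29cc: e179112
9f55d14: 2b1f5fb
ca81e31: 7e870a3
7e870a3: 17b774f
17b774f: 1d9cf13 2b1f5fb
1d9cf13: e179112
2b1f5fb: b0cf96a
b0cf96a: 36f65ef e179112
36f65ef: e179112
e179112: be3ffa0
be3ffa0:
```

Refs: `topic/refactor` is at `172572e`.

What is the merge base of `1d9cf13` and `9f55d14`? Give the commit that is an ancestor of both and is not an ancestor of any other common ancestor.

e179112

Ancestors of 1d9cf13: {1d9cf13, be3ffa0, e179112}.
Ancestors of 9f55d14: {2b1f5fb, 36f65ef, 9f55d14, b0cf96a, be3ffa0, e179112}.
Common ancestors: {be3ffa0, e179112}.
Among these, e179112 is not an ancestor of any other common ancestor — it is the merge base.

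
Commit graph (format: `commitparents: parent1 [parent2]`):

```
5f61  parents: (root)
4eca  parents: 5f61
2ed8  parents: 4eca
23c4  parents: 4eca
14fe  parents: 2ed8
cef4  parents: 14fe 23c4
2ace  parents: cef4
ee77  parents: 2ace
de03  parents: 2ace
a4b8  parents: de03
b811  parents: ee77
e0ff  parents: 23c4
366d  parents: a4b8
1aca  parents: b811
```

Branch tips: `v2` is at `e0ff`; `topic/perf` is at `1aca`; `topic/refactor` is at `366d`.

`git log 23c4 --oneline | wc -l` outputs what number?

3

Walking parent pointers from 23c4: reachable set = {23c4, 4eca, 5f61}.
That is 3 commits.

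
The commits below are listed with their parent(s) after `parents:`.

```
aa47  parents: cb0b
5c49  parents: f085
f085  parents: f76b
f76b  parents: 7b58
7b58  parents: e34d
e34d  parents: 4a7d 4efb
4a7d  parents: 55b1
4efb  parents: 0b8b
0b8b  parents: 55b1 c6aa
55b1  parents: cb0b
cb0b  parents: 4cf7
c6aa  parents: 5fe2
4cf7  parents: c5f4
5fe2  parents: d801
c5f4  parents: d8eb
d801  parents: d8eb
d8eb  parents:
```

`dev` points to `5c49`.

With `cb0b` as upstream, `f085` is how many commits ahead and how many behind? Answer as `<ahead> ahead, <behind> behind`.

11 ahead, 0 behind

Reachable from f085: {0b8b, 4a7d, 4cf7, 4efb, 55b1, 5fe2, 7b58, c5f4, c6aa, cb0b, d801, d8eb, e34d, f085, f76b}.
Reachable from cb0b: {4cf7, c5f4, cb0b, d8eb}.
Only in f085's history (ahead): {0b8b, 4a7d, 4efb, 55b1, 5fe2, 7b58, c6aa, d801, e34d, f085, f76b} — 11.
Only in cb0b's history (behind): {} — 0.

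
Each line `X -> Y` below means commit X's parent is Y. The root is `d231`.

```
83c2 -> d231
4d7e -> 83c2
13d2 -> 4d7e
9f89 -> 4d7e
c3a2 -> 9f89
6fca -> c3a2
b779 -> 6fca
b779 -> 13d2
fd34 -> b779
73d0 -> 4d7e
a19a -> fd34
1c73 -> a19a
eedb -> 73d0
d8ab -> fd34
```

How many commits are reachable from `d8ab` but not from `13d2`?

Reachable from d8ab: {13d2, 4d7e, 6fca, 83c2, 9f89, b779, c3a2, d231, d8ab, fd34}.
Reachable from 13d2: {13d2, 4d7e, 83c2, d231}.
In d8ab's history but not 13d2's: {6fca, 9f89, b779, c3a2, d8ab, fd34} — 6 commits.

6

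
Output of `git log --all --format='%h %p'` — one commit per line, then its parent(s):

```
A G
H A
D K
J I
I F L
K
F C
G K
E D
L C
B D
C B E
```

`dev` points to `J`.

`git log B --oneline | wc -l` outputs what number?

3

Walking parent pointers from B: reachable set = {B, D, K}.
That is 3 commits.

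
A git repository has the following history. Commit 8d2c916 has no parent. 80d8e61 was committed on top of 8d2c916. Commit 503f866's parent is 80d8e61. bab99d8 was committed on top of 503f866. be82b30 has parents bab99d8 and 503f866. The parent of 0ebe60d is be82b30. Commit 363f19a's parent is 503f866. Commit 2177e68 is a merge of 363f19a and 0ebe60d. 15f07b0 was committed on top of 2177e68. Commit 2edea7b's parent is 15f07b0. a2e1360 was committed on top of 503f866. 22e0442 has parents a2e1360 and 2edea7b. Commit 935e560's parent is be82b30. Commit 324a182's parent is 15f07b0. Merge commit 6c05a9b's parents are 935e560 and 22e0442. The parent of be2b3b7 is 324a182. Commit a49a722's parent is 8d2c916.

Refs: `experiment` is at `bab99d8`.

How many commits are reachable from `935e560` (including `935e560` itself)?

6

Walking parent pointers from 935e560: reachable set = {503f866, 80d8e61, 8d2c916, 935e560, bab99d8, be82b30}.
That is 6 commits.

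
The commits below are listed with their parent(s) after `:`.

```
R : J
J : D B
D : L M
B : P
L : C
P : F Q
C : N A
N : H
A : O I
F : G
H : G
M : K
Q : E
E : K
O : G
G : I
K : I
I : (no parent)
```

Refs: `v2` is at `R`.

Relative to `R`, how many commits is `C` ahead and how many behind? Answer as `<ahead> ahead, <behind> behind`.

Reachable from C: {A, C, G, H, I, N, O}.
Reachable from R: {A, B, C, D, E, F, G, H, I, J, K, L, M, N, O, P, Q, R}.
Only in C's history (ahead): {} — 0.
Only in R's history (behind): {B, D, E, F, J, K, L, M, P, Q, R} — 11.

0 ahead, 11 behind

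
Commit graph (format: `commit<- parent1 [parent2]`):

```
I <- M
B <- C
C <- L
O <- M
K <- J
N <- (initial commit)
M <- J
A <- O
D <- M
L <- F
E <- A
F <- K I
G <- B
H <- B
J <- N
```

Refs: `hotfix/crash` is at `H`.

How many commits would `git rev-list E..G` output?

Reachable from G: {B, C, F, G, I, J, K, L, M, N}.
Reachable from E: {A, E, J, M, N, O}.
In G's history but not E's: {B, C, F, G, I, K, L} — 7 commits.

7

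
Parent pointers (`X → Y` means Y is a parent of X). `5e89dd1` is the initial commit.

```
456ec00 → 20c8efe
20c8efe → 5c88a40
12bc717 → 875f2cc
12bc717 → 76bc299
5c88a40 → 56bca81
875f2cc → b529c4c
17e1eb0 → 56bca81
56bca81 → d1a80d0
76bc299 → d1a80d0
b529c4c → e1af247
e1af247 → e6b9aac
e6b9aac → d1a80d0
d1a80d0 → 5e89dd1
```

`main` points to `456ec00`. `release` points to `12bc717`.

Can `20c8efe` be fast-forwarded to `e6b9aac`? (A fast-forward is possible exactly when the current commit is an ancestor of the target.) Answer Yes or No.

A fast-forward from 20c8efe to e6b9aac is possible iff 20c8efe is an ancestor of e6b9aac.
Ancestors of e6b9aac: {5e89dd1, d1a80d0, e6b9aac}.
20c8efe is not among them, so fast-forward is not possible.

No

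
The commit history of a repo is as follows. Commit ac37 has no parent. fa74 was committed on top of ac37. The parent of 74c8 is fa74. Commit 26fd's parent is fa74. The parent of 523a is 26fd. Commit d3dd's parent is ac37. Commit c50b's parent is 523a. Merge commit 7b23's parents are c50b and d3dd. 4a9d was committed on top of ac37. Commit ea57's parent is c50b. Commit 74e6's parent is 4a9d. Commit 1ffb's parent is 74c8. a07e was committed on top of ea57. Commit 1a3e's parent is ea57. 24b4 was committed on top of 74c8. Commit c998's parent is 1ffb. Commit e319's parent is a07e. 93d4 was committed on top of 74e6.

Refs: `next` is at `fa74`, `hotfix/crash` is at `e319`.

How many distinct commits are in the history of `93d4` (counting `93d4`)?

4

Walking parent pointers from 93d4: reachable set = {4a9d, 74e6, 93d4, ac37}.
That is 4 commits.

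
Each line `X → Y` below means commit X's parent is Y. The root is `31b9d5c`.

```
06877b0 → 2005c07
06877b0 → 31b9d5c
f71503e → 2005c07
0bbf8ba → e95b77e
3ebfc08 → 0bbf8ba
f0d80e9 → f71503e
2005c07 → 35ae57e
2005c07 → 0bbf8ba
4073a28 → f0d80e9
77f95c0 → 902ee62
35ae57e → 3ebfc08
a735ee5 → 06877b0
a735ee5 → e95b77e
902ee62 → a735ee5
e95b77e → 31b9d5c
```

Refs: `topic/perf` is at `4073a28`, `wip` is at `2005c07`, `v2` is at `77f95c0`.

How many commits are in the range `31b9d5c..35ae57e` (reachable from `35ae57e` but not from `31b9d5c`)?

Reachable from 35ae57e: {0bbf8ba, 31b9d5c, 35ae57e, 3ebfc08, e95b77e}.
Reachable from 31b9d5c: {31b9d5c}.
In 35ae57e's history but not 31b9d5c's: {0bbf8ba, 35ae57e, 3ebfc08, e95b77e} — 4 commits.

4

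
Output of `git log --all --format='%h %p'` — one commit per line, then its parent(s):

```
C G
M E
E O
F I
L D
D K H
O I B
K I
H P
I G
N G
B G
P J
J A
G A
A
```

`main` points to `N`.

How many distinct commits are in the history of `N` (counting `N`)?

3

Walking parent pointers from N: reachable set = {A, G, N}.
That is 3 commits.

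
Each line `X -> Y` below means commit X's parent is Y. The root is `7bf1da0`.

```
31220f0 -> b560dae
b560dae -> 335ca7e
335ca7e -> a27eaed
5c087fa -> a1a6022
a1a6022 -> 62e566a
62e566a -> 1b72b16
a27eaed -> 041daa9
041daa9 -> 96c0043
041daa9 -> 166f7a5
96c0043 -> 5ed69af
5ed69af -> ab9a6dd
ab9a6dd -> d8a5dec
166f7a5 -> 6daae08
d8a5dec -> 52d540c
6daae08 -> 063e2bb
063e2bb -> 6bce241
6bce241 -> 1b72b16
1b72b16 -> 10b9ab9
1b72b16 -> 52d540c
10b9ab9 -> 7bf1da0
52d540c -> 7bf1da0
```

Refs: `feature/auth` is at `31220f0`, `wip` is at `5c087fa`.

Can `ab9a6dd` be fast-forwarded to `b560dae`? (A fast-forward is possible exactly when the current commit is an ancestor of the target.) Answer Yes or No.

Yes

A fast-forward from ab9a6dd to b560dae is possible iff ab9a6dd is an ancestor of b560dae.
Ancestors of b560dae: {041daa9, 063e2bb, 10b9ab9, 166f7a5, 1b72b16, 335ca7e, 52d540c, 5ed69af, 6bce241, 6daae08, 7bf1da0, 96c0043, a27eaed, ab9a6dd, b560dae, d8a5dec}.
ab9a6dd is among them, so fast-forward is possible.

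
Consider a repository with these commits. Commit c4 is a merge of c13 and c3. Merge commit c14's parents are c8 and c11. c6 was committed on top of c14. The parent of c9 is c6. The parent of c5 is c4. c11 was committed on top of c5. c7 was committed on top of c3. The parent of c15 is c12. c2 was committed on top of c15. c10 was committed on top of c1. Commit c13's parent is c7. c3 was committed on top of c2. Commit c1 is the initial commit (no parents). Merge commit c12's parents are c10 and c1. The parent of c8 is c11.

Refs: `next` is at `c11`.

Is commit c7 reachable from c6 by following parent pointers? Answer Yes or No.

Ancestors of c6 (commits reachable by following parents): {c1, c10, c11, c12, c13, c14, c15, c2, c3, c4, c5, c6, c7, c8}.
c7 is in that set, so it is an ancestor of c6.

Yes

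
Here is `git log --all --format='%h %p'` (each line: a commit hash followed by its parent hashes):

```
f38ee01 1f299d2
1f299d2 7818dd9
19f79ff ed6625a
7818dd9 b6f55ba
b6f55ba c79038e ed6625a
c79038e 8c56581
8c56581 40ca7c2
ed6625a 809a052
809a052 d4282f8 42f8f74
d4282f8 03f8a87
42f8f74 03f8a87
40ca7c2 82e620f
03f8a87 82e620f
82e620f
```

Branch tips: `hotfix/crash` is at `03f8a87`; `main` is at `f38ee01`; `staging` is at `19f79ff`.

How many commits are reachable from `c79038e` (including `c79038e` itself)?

Walking parent pointers from c79038e: reachable set = {40ca7c2, 82e620f, 8c56581, c79038e}.
That is 4 commits.

4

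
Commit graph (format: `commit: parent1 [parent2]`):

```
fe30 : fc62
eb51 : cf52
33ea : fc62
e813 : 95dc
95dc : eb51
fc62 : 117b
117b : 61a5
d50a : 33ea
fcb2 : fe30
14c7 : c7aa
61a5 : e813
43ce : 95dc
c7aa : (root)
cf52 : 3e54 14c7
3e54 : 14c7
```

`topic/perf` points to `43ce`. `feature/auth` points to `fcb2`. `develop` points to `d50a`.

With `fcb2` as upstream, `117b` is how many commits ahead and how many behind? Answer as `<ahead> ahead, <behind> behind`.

Reachable from 117b: {117b, 14c7, 3e54, 61a5, 95dc, c7aa, cf52, e813, eb51}.
Reachable from fcb2: {117b, 14c7, 3e54, 61a5, 95dc, c7aa, cf52, e813, eb51, fc62, fcb2, fe30}.
Only in 117b's history (ahead): {} — 0.
Only in fcb2's history (behind): {fc62, fcb2, fe30} — 3.

0 ahead, 3 behind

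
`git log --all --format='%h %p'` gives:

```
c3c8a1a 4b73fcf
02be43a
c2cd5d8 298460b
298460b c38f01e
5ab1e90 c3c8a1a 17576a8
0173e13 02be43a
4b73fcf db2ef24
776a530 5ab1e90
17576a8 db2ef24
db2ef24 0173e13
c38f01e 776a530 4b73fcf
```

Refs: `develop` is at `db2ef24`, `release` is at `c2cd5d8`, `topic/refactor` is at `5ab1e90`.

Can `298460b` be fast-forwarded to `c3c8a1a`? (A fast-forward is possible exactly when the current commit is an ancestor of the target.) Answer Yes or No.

A fast-forward from 298460b to c3c8a1a is possible iff 298460b is an ancestor of c3c8a1a.
Ancestors of c3c8a1a: {0173e13, 02be43a, 4b73fcf, c3c8a1a, db2ef24}.
298460b is not among them, so fast-forward is not possible.

No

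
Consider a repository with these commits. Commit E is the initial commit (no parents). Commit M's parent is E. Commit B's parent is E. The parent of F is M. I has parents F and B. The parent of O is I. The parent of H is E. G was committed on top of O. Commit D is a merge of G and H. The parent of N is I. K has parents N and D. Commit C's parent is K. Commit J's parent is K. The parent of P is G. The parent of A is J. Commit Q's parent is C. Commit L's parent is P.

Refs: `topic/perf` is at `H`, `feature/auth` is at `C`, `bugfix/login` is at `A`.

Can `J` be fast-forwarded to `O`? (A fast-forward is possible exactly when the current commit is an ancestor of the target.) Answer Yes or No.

A fast-forward from J to O is possible iff J is an ancestor of O.
Ancestors of O: {B, E, F, I, M, O}.
J is not among them, so fast-forward is not possible.

No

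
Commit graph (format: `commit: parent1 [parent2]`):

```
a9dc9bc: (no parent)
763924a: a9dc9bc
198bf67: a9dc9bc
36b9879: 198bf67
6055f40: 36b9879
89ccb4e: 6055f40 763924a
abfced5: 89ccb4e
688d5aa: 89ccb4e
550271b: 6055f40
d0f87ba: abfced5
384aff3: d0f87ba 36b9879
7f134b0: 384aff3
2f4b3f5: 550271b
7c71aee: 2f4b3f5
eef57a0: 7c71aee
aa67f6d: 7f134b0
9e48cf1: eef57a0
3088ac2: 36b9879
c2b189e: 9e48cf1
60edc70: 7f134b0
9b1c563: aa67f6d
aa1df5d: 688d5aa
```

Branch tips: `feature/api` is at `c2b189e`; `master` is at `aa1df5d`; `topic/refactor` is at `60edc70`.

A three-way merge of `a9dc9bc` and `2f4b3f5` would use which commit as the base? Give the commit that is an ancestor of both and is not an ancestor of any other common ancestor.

Ancestors of a9dc9bc: {a9dc9bc}.
Ancestors of 2f4b3f5: {198bf67, 2f4b3f5, 36b9879, 550271b, 6055f40, a9dc9bc}.
Common ancestors: {a9dc9bc}.
The only common ancestor is a9dc9bc, so it is the merge base.

a9dc9bc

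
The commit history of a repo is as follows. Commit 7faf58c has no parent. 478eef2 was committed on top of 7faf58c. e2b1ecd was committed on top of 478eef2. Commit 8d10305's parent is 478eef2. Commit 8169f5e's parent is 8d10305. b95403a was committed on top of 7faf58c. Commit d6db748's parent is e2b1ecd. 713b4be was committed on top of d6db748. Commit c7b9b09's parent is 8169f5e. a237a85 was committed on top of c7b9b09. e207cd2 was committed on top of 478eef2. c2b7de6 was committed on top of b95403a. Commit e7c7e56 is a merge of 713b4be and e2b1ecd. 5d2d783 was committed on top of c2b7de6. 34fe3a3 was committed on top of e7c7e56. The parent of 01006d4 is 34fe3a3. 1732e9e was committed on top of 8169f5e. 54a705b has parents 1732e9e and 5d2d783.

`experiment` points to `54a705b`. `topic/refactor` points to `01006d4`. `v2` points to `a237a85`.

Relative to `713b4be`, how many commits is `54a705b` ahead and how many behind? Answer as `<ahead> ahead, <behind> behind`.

Reachable from 54a705b: {1732e9e, 478eef2, 54a705b, 5d2d783, 7faf58c, 8169f5e, 8d10305, b95403a, c2b7de6}.
Reachable from 713b4be: {478eef2, 713b4be, 7faf58c, d6db748, e2b1ecd}.
Only in 54a705b's history (ahead): {1732e9e, 54a705b, 5d2d783, 8169f5e, 8d10305, b95403a, c2b7de6} — 7.
Only in 713b4be's history (behind): {713b4be, d6db748, e2b1ecd} — 3.

7 ahead, 3 behind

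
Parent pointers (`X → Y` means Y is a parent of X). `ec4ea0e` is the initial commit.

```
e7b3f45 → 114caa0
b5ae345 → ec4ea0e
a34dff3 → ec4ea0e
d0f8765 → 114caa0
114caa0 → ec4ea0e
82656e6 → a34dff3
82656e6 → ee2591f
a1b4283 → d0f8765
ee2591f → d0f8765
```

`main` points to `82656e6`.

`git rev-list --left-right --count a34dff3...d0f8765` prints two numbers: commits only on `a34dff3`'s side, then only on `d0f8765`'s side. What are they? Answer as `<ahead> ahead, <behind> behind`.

1 ahead, 2 behind

Reachable from a34dff3: {a34dff3, ec4ea0e}.
Reachable from d0f8765: {114caa0, d0f8765, ec4ea0e}.
Only in a34dff3's history (ahead): {a34dff3} — 1.
Only in d0f8765's history (behind): {114caa0, d0f8765} — 2.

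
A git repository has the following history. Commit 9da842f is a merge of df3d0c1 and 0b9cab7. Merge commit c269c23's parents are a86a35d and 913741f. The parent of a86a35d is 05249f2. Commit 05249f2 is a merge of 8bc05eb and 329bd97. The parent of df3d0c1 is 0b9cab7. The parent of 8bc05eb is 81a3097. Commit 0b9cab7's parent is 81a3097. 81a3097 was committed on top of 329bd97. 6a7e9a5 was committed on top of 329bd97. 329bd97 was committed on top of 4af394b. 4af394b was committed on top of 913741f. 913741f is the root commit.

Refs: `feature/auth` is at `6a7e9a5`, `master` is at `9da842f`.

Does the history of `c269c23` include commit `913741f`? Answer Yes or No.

Yes

Ancestors of c269c23 (commits reachable by following parents): {05249f2, 329bd97, 4af394b, 81a3097, 8bc05eb, 913741f, a86a35d, c269c23}.
913741f is in that set, so it is an ancestor of c269c23.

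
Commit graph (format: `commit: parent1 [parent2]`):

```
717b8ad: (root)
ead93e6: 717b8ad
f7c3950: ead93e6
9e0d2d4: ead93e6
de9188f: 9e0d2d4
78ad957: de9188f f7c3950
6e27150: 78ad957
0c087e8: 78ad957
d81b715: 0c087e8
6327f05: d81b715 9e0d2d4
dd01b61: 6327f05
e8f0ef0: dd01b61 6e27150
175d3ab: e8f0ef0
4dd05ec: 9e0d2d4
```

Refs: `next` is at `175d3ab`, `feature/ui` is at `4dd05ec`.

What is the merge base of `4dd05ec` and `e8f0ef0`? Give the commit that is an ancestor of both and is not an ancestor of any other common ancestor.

9e0d2d4

Ancestors of 4dd05ec: {4dd05ec, 717b8ad, 9e0d2d4, ead93e6}.
Ancestors of e8f0ef0: {0c087e8, 6327f05, 6e27150, 717b8ad, 78ad957, 9e0d2d4, d81b715, dd01b61, de9188f, e8f0ef0, ead93e6, f7c3950}.
Common ancestors: {717b8ad, 9e0d2d4, ead93e6}.
Among these, 9e0d2d4 is not an ancestor of any other common ancestor — it is the merge base.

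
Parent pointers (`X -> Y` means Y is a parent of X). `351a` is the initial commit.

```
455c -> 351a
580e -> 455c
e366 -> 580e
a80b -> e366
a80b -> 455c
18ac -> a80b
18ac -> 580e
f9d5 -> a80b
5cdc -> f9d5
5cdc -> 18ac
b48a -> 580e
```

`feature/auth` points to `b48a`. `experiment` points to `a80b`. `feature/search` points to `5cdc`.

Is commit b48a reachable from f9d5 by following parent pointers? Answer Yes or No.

No

Ancestors of f9d5: {351a, 455c, 580e, a80b, e366, f9d5}.
b48a is not in that set, so it is not an ancestor of f9d5.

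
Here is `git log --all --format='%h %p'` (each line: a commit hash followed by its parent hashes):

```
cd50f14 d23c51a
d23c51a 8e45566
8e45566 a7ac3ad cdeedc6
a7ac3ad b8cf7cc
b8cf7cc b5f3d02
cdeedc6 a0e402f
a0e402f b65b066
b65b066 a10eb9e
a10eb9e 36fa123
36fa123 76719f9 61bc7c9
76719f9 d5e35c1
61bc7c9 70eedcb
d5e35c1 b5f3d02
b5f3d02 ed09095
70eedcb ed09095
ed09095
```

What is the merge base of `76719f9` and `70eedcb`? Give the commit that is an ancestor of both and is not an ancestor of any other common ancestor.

ed09095

Ancestors of 76719f9: {76719f9, b5f3d02, d5e35c1, ed09095}.
Ancestors of 70eedcb: {70eedcb, ed09095}.
Common ancestors: {ed09095}.
The only common ancestor is ed09095, so it is the merge base.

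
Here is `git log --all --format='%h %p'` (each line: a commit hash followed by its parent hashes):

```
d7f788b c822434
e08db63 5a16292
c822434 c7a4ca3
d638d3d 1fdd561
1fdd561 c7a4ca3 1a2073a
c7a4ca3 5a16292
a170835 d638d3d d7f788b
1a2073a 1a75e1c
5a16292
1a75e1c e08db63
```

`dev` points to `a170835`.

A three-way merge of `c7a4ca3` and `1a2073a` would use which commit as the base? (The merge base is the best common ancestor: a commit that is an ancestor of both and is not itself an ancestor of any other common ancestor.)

Ancestors of c7a4ca3: {5a16292, c7a4ca3}.
Ancestors of 1a2073a: {1a2073a, 1a75e1c, 5a16292, e08db63}.
Common ancestors: {5a16292}.
The only common ancestor is 5a16292, so it is the merge base.

5a16292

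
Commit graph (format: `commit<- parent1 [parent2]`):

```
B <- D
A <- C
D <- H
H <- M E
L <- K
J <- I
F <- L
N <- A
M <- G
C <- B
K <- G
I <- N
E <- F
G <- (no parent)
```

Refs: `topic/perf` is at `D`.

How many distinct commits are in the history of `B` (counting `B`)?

9

Walking parent pointers from B: reachable set = {B, D, E, F, G, H, K, L, M}.
That is 9 commits.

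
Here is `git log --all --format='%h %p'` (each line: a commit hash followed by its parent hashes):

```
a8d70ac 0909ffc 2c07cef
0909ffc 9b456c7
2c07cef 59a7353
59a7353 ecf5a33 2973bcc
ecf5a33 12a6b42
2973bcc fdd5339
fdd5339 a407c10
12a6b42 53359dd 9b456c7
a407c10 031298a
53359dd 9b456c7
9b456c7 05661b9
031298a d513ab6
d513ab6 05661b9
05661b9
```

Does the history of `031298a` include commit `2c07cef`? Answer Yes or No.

Ancestors of 031298a: {031298a, 05661b9, d513ab6}.
2c07cef is not in that set, so it is not an ancestor of 031298a.

No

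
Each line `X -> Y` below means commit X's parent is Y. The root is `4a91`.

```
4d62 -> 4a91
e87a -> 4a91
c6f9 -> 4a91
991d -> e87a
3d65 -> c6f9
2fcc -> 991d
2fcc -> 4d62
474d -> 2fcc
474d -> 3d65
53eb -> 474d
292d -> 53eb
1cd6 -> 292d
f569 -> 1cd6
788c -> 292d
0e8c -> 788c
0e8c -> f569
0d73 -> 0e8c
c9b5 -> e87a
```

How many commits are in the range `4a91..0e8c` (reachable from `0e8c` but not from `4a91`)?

Reachable from 0e8c: {0e8c, 1cd6, 292d, 2fcc, 3d65, 474d, 4a91, 4d62, 53eb, 788c, 991d, c6f9, e87a, f569}.
Reachable from 4a91: {4a91}.
In 0e8c's history but not 4a91's: {0e8c, 1cd6, 292d, 2fcc, 3d65, 474d, 4d62, 53eb, 788c, 991d, c6f9, e87a, f569} — 13 commits.

13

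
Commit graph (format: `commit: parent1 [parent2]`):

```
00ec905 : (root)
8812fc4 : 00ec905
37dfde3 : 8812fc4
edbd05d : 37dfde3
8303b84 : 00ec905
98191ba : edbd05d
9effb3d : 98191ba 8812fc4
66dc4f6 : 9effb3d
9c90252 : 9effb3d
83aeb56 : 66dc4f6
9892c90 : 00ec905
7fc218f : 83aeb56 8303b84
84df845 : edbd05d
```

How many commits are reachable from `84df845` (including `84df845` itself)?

5

Walking parent pointers from 84df845: reachable set = {00ec905, 37dfde3, 84df845, 8812fc4, edbd05d}.
That is 5 commits.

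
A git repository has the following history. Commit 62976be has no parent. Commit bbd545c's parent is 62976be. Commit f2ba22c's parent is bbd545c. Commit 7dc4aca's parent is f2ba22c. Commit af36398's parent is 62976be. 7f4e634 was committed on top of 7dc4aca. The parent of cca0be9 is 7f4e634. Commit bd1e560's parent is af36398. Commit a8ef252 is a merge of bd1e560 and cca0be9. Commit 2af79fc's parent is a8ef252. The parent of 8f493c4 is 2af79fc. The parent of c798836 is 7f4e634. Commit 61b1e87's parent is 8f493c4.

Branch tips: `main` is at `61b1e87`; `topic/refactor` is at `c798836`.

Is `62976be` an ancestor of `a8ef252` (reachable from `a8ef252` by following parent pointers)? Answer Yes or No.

Yes

Ancestors of a8ef252 (commits reachable by following parents): {62976be, 7dc4aca, 7f4e634, a8ef252, af36398, bbd545c, bd1e560, cca0be9, f2ba22c}.
62976be is in that set, so it is an ancestor of a8ef252.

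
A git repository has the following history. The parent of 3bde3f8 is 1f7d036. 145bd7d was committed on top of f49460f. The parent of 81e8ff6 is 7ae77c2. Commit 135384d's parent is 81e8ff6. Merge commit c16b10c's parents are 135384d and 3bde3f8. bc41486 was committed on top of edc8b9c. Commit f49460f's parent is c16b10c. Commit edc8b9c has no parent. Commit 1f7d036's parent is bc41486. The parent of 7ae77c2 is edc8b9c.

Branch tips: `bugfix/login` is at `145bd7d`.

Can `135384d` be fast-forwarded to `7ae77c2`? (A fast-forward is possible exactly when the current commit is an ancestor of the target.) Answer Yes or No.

A fast-forward from 135384d to 7ae77c2 is possible iff 135384d is an ancestor of 7ae77c2.
Ancestors of 7ae77c2: {7ae77c2, edc8b9c}.
135384d is not among them, so fast-forward is not possible.

No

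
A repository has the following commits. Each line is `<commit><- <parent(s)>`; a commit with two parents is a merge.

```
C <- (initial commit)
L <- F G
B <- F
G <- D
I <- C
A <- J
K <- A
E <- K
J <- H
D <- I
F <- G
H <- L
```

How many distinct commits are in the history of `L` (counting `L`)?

Walking parent pointers from L: reachable set = {C, D, F, G, I, L}.
That is 6 commits.

6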